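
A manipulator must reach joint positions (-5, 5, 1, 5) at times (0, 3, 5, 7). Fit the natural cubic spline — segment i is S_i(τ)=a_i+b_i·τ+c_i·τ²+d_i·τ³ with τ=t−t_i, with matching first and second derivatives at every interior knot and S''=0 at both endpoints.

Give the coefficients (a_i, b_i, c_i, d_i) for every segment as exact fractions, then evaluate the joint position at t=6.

Δ: Δ0=10/3, Δ1=-2, Δ2=2
row 1: diag=10, rhs=-32; c'=1/5, d'=-16/5
row 2: denom=8−2·1/5=38/5; d'=(24−2·-16/5)/(38/5)=4
back: M2=4
back: M1=-16/5−1/5·4=-4
M: M0=0, M1=-4, M2=4, M3=0
seg 0: a=-5, c=M0/2=0, d=(M1−M0)/(6·3)=-2/9, b=Δ0−h0·(2M0+M1)/6=16/3
seg 1: a=5, c=M1/2=-2, d=(M2−M1)/(6·2)=2/3, b=Δ1−h1·(2M1+M2)/6=-2/3
seg 2: a=1, c=M2/2=2, d=(M3−M2)/(6·2)=-1/3, b=Δ2−h2·(2M2+M3)/6=-2/3
t_q=6 → seg 2, τ=1; S=1+-2/3·τ+2·τ²+-1/3·τ³=2

  seg 0: a=-5 b=16/3 c=0 d=-2/9
  seg 1: a=5 b=-2/3 c=-2 d=2/3
  seg 2: a=1 b=-2/3 c=2 d=-1/3
S(6) = 2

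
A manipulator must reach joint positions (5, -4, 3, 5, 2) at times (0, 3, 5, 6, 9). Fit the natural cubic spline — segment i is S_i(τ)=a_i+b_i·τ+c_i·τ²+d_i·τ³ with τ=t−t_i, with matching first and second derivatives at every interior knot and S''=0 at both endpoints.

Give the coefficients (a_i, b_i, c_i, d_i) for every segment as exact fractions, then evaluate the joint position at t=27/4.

Δ: Δ0=-3, Δ1=7/2, Δ2=2, Δ3=-1
row 1: diag=10, rhs=39; c'=1/5, d'=39/10
row 2: denom=6−2·1/5=28/5; d'=(-9−2·39/10)/(28/5)=-3
row 3: denom=8−1·5/28=219/28; d'=(-18−1·-3)/(219/28)=-140/73
back: M3=-140/73
back: M2=-3−5/28·-140/73=-194/73
back: M1=39/10−1/5·-194/73=647/146
M: M0=0, M1=647/146, M2=-194/73, M3=-140/73, M4=0
seg 0: a=5, c=M0/2=0, d=(M1−M0)/(6·3)=647/2628, b=Δ0−h0·(2M0+M1)/6=-1523/292
seg 1: a=-4, c=M1/2=647/292, d=(M2−M1)/(6·2)=-345/584, b=Δ1−h1·(2M1+M2)/6=209/146
seg 2: a=3, c=M2/2=-97/73, d=(M3−M2)/(6·1)=9/73, b=Δ2−h2·(2M2+M3)/6=234/73
seg 3: a=5, c=M3/2=-70/73, d=(M4−M3)/(6·3)=70/657, b=Δ3−h3·(2M3+M4)/6=67/73
t_q=27/4 → seg 3, τ=3/4; S=5+67/73·τ+-70/73·τ²+70/657·τ³=12133/2336

  seg 0: a=5 b=-1523/292 c=0 d=647/2628
  seg 1: a=-4 b=209/146 c=647/292 d=-345/584
  seg 2: a=3 b=234/73 c=-97/73 d=9/73
  seg 3: a=5 b=67/73 c=-70/73 d=70/657
S(27/4) = 12133/2336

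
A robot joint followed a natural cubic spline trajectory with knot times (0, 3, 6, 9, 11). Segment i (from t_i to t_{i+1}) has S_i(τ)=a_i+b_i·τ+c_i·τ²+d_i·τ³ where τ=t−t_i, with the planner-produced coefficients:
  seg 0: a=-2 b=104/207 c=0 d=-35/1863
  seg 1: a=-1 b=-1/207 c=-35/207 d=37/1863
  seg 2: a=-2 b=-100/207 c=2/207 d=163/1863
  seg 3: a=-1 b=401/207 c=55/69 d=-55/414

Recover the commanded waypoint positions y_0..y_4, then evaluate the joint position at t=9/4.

y_0=-2 y_1=-1 y_2=-2 y_3=-1 y_4=5
S(9/4) = -1595/1472

y_0 = S_0(0) = a_0 = -2
y_1 = S_1(0) = a_1 = -1
y_2 = S_2(0) = a_2 = -2
y_3 = S_3(0) = a_3 = -1
y_4 = S_3(2) = 5
t_q=9/4 is in segment 0 (τ=9/4); S_0(τ)=-1595/1472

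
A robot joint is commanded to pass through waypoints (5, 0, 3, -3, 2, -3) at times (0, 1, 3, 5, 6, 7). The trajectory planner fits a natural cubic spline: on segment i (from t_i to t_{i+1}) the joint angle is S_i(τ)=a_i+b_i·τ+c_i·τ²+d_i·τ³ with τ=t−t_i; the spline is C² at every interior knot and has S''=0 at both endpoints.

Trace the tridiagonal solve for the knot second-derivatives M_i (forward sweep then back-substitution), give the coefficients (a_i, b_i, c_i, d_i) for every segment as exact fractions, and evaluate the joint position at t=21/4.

Δ: Δ0=-5, Δ1=3/2, Δ2=-3, Δ3=5, Δ4=-5
row 1: diag=6, rhs=39; c'=1/3, d'=13/2
row 2: denom=8−2·1/3=22/3; d'=(-27−2·13/2)/(22/3)=-60/11
row 3: denom=6−2·3/11=60/11; d'=(48−2·-60/11)/(60/11)=54/5
row 4: denom=4−1·11/60=229/60; d'=(-60−1·54/5)/(229/60)=-4248/229
back: M4=-4248/229
back: M3=54/5−11/60·-4248/229=3252/229
back: M2=-60/11−3/11·3252/229=-2136/229
back: M1=13/2−1/3·-2136/229=4401/458
M: M0=0, M1=4401/458, M2=-2136/229, M3=3252/229, M4=-4248/229, M5=0
seg 0: a=5, c=M0/2=0, d=(M1−M0)/(6·1)=1467/916, b=Δ0−h0·(2M0+M1)/6=-6047/916
seg 1: a=0, c=M1/2=4401/916, d=(M2−M1)/(6·2)=-2891/1832, b=Δ1−h1·(2M1+M2)/6=-823/458
seg 2: a=3, c=M2/2=-1068/229, d=(M3−M2)/(6·2)=449/229, b=Δ2−h2·(2M2+M3)/6=-347/229
seg 3: a=-3, c=M3/2=1626/229, d=(M4−M3)/(6·1)=-1250/229, b=Δ3−h3·(2M3+M4)/6=769/229
seg 4: a=2, c=M4/2=-2124/229, d=(M5−M4)/(6·1)=708/229, b=Δ4−h4·(2M4+M5)/6=271/229
t_q=21/4 → seg 3, τ=1/4; S=-3+769/229·τ+1626/229·τ²+-1250/229·τ³=-13205/7328

  seg 0: a=5 b=-6047/916 c=0 d=1467/916
  seg 1: a=0 b=-823/458 c=4401/916 d=-2891/1832
  seg 2: a=3 b=-347/229 c=-1068/229 d=449/229
  seg 3: a=-3 b=769/229 c=1626/229 d=-1250/229
  seg 4: a=2 b=271/229 c=-2124/229 d=708/229
S(21/4) = -13205/7328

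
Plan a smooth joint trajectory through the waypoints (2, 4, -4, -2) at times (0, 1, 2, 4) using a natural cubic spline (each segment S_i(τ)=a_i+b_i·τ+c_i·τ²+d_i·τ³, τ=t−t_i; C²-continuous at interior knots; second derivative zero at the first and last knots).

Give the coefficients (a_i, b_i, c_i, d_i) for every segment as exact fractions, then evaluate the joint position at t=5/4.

  seg 0: a=2 b=5 c=0 d=-3
  seg 1: a=4 b=-4 c=-9 d=5
  seg 2: a=-4 b=-7 c=6 d=-1
S(5/4) = 161/64

Δ: Δ0=2, Δ1=-8, Δ2=1
row 1: diag=4, rhs=-60; c'=1/4, d'=-15
row 2: denom=6−1·1/4=23/4; d'=(54−1·-15)/(23/4)=12
back: M2=12
back: M1=-15−1/4·12=-18
M: M0=0, M1=-18, M2=12, M3=0
seg 0: a=2, c=M0/2=0, d=(M1−M0)/(6·1)=-3, b=Δ0−h0·(2M0+M1)/6=5
seg 1: a=4, c=M1/2=-9, d=(M2−M1)/(6·1)=5, b=Δ1−h1·(2M1+M2)/6=-4
seg 2: a=-4, c=M2/2=6, d=(M3−M2)/(6·2)=-1, b=Δ2−h2·(2M2+M3)/6=-7
t_q=5/4 → seg 1, τ=1/4; S=4+-4·τ+-9·τ²+5·τ³=161/64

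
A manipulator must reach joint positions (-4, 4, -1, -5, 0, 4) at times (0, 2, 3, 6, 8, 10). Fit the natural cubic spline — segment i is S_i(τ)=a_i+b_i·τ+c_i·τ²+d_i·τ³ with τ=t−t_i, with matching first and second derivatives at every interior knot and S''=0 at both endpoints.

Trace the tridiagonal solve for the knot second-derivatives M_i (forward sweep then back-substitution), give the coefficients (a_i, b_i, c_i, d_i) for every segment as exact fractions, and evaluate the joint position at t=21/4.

Δ: Δ0=4, Δ1=-5, Δ2=-4/3, Δ3=5/2, Δ4=2
row 1: diag=6, rhs=-54; c'=1/6, d'=-9
row 2: denom=8−1·1/6=47/6; d'=(22−1·-9)/(47/6)=186/47
row 3: denom=10−3·18/47=416/47; d'=(23−3·186/47)/(416/47)=523/416
row 4: denom=8−2·47/208=785/104; d'=(-3−2·523/416)/(785/104)=-1147/1570
back: M4=-1147/1570
back: M3=523/416−47/208·-1147/1570=2233/1570
back: M2=186/47−18/47·2233/1570=2679/785
back: M1=-9−1/6·2679/785=-15023/1570
M: M0=0, M1=-15023/1570, M2=2679/785, M3=2233/1570, M4=-1147/1570, M5=0
seg 0: a=-4, c=M0/2=0, d=(M1−M0)/(6·2)=-15023/18840, b=Δ0−h0·(2M0+M1)/6=33863/4710
seg 1: a=4, c=M1/2=-15023/3140, d=(M2−M1)/(6·1)=20381/9420, b=Δ1−h1·(2M1+M2)/6=-5603/2355
seg 2: a=-1, c=M2/2=2679/1570, d=(M3−M2)/(6·3)=-625/5652, b=Δ2−h2·(2M2+M3)/6=-51407/9420
seg 3: a=-5, c=M3/2=2233/3140, d=(M4−M3)/(6·2)=-169/942, b=Δ3−h3·(2M3+M4)/6=4228/2355
seg 4: a=0, c=M4/2=-1147/3140, d=(M5−M4)/(6·2)=1147/18840, b=Δ4−h4·(2M4+M5)/6=5857/2355
t_q=21/4 → seg 2, τ=9/4; S=-1+-51407/9420·τ+2679/1570·τ²+-625/5652·τ³=-1185629/200960

  seg 0: a=-4 b=33863/4710 c=0 d=-15023/18840
  seg 1: a=4 b=-5603/2355 c=-15023/3140 d=20381/9420
  seg 2: a=-1 b=-51407/9420 c=2679/1570 d=-625/5652
  seg 3: a=-5 b=4228/2355 c=2233/3140 d=-169/942
  seg 4: a=0 b=5857/2355 c=-1147/3140 d=1147/18840
S(21/4) = -1185629/200960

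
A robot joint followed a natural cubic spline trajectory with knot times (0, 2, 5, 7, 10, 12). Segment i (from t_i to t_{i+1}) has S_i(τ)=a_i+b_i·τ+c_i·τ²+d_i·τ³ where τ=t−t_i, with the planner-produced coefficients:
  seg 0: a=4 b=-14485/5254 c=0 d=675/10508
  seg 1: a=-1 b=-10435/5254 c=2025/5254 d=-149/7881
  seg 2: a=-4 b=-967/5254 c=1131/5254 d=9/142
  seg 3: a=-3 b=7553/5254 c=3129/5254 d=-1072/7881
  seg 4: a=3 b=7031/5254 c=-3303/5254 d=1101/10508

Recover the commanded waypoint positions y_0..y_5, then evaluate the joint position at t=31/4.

y_0 = S_0(0) = a_0 = 4
y_1 = S_1(0) = a_1 = -1
y_2 = S_2(0) = a_2 = -4
y_3 = S_3(0) = a_3 = -3
y_4 = S_4(0) = a_4 = 3
y_5 = S_4(2) = 4
t_q=31/4 is in segment 3 (τ=3/4); S_3(τ)=-138219/84064

y_0=4 y_1=-1 y_2=-4 y_3=-3 y_4=3 y_5=4
S(31/4) = -138219/84064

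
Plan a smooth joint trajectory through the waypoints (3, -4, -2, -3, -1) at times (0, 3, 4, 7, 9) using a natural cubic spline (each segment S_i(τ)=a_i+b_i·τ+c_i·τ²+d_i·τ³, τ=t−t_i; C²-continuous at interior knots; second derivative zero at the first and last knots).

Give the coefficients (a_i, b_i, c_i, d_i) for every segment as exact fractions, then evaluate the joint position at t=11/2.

  seg 0: a=3 b=-769/186 c=0 d=335/1674
  seg 1: a=-4 b=118/93 c=335/186 d=-199/186
  seg 2: a=-2 b=103/62 c=-131/93 d=415/1674
  seg 3: a=-3 b=-3/31 c=51/62 d=-17/124
S(11/2) = -913/496

Δ: Δ0=-7/3, Δ1=2, Δ2=-1/3, Δ3=1
row 1: diag=8, rhs=26; c'=1/8, d'=13/4
row 2: denom=8−1·1/8=63/8; d'=(-14−1·13/4)/(63/8)=-46/21
row 3: denom=10−3·8/21=62/7; d'=(8−3·-46/21)/(62/7)=51/31
back: M3=51/31
back: M2=-46/21−8/21·51/31=-262/93
back: M1=13/4−1/8·-262/93=335/93
M: M0=0, M1=335/93, M2=-262/93, M3=51/31, M4=0
seg 0: a=3, c=M0/2=0, d=(M1−M0)/(6·3)=335/1674, b=Δ0−h0·(2M0+M1)/6=-769/186
seg 1: a=-4, c=M1/2=335/186, d=(M2−M1)/(6·1)=-199/186, b=Δ1−h1·(2M1+M2)/6=118/93
seg 2: a=-2, c=M2/2=-131/93, d=(M3−M2)/(6·3)=415/1674, b=Δ2−h2·(2M2+M3)/6=103/62
seg 3: a=-3, c=M3/2=51/62, d=(M4−M3)/(6·2)=-17/124, b=Δ3−h3·(2M3+M4)/6=-3/31
t_q=11/2 → seg 2, τ=3/2; S=-2+103/62·τ+-131/93·τ²+415/1674·τ³=-913/496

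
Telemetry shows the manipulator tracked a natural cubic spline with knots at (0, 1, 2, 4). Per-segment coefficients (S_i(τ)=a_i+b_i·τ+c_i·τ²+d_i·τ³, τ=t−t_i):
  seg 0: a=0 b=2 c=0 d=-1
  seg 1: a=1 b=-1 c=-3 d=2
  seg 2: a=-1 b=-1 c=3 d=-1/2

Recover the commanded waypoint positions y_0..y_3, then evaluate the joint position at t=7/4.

y_0 = S_0(0) = a_0 = 0
y_1 = S_1(0) = a_1 = 1
y_2 = S_2(0) = a_2 = -1
y_3 = S_2(2) = 5
t_q=7/4 is in segment 1 (τ=3/4); S_1(τ)=-19/32

y_0=0 y_1=1 y_2=-1 y_3=5
S(7/4) = -19/32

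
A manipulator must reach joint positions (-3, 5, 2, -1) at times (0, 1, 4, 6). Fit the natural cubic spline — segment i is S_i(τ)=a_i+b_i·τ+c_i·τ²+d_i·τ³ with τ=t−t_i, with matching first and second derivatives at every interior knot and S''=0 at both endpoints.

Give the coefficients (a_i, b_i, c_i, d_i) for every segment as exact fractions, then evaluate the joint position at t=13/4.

  seg 0: a=-3 b=1313/142 c=0 d=-177/142
  seg 1: a=5 b=391/71 c=-531/142 d=223/426
  seg 2: a=2 b=-397/142 c=69/71 d=-23/142
S(13/4) = 40193/9088

Δ: Δ0=8, Δ1=-1, Δ2=-3/2
row 1: diag=8, rhs=-54; c'=3/8, d'=-27/4
row 2: denom=10−3·3/8=71/8; d'=(-3−3·-27/4)/(71/8)=138/71
back: M2=138/71
back: M1=-27/4−3/8·138/71=-531/71
M: M0=0, M1=-531/71, M2=138/71, M3=0
seg 0: a=-3, c=M0/2=0, d=(M1−M0)/(6·1)=-177/142, b=Δ0−h0·(2M0+M1)/6=1313/142
seg 1: a=5, c=M1/2=-531/142, d=(M2−M1)/(6·3)=223/426, b=Δ1−h1·(2M1+M2)/6=391/71
seg 2: a=2, c=M2/2=69/71, d=(M3−M2)/(6·2)=-23/142, b=Δ2−h2·(2M2+M3)/6=-397/142
t_q=13/4 → seg 1, τ=9/4; S=5+391/71·τ+-531/142·τ²+223/426·τ³=40193/9088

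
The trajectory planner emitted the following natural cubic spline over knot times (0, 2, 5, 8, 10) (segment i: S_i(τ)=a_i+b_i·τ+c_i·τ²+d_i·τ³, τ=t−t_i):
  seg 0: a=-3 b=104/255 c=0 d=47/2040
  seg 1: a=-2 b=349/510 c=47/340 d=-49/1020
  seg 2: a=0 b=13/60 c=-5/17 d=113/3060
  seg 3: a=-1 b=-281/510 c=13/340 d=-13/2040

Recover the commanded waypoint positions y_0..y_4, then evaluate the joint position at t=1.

y_0=-3 y_1=-2 y_2=0 y_3=-1 y_4=-2
S(1) = -1747/680

y_0 = S_0(0) = a_0 = -3
y_1 = S_1(0) = a_1 = -2
y_2 = S_2(0) = a_2 = 0
y_3 = S_3(0) = a_3 = -1
y_4 = S_3(2) = -2
t_q=1 is in segment 0 (τ=1); S_0(τ)=-1747/680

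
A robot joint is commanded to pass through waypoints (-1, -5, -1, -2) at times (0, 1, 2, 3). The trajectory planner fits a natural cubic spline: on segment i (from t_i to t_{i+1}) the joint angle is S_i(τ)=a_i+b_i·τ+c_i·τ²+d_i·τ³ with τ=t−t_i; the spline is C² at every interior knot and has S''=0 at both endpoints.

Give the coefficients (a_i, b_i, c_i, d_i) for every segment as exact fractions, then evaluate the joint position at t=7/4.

  seg 0: a=-1 b=-97/15 c=0 d=37/15
  seg 1: a=-5 b=14/15 c=37/5 d=-13/3
  seg 2: a=-1 b=41/15 c=-28/5 d=28/15
S(7/4) = -629/320

Δ: Δ0=-4, Δ1=4, Δ2=-1
row 1: diag=4, rhs=48; c'=1/4, d'=12
row 2: denom=4−1·1/4=15/4; d'=(-30−1·12)/(15/4)=-56/5
back: M2=-56/5
back: M1=12−1/4·-56/5=74/5
M: M0=0, M1=74/5, M2=-56/5, M3=0
seg 0: a=-1, c=M0/2=0, d=(M1−M0)/(6·1)=37/15, b=Δ0−h0·(2M0+M1)/6=-97/15
seg 1: a=-5, c=M1/2=37/5, d=(M2−M1)/(6·1)=-13/3, b=Δ1−h1·(2M1+M2)/6=14/15
seg 2: a=-1, c=M2/2=-28/5, d=(M3−M2)/(6·1)=28/15, b=Δ2−h2·(2M2+M3)/6=41/15
t_q=7/4 → seg 1, τ=3/4; S=-5+14/15·τ+37/5·τ²+-13/3·τ³=-629/320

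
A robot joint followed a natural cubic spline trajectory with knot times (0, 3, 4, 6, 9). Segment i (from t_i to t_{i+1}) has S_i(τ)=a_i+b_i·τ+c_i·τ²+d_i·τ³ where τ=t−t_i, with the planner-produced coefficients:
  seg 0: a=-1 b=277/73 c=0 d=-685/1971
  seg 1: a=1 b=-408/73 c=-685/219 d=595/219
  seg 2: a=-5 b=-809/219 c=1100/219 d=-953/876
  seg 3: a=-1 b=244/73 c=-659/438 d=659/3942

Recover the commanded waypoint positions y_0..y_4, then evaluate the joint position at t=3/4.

y_0 = S_0(0) = a_0 = -1
y_1 = S_1(0) = a_1 = 1
y_2 = S_2(0) = a_2 = -5
y_3 = S_3(0) = a_3 = -1
y_4 = S_3(3) = 0
t_q=3/4 is in segment 0 (τ=3/4); S_0(τ)=7939/4672

y_0=-1 y_1=1 y_2=-5 y_3=-1 y_4=0
S(3/4) = 7939/4672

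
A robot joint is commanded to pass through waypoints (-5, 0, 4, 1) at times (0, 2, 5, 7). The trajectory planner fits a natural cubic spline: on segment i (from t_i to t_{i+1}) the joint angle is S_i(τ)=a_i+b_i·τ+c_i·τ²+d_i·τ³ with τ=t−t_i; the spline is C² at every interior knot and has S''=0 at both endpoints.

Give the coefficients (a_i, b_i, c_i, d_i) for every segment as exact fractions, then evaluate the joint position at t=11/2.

Δ: Δ0=5/2, Δ1=4/3, Δ2=-3/2
row 1: diag=10, rhs=-7; c'=3/10, d'=-7/10
row 2: denom=10−3·3/10=91/10; d'=(-17−3·-7/10)/(91/10)=-149/91
back: M2=-149/91
back: M1=-7/10−3/10·-149/91=-19/91
M: M0=0, M1=-19/91, M2=-149/91, M3=0
seg 0: a=-5, c=M0/2=0, d=(M1−M0)/(6·2)=-19/1092, b=Δ0−h0·(2M0+M1)/6=1403/546
seg 1: a=0, c=M1/2=-19/182, d=(M2−M1)/(6·3)=-5/63, b=Δ1−h1·(2M1+M2)/6=1289/546
seg 2: a=4, c=M2/2=-149/182, d=(M3−M2)/(6·2)=149/1092, b=Δ2−h2·(2M2+M3)/6=-223/546
t_q=11/2 → seg 2, τ=1/2; S=4+-223/546·τ+-149/182·τ²+149/1092·τ³=1501/416

  seg 0: a=-5 b=1403/546 c=0 d=-19/1092
  seg 1: a=0 b=1289/546 c=-19/182 d=-5/63
  seg 2: a=4 b=-223/546 c=-149/182 d=149/1092
S(11/2) = 1501/416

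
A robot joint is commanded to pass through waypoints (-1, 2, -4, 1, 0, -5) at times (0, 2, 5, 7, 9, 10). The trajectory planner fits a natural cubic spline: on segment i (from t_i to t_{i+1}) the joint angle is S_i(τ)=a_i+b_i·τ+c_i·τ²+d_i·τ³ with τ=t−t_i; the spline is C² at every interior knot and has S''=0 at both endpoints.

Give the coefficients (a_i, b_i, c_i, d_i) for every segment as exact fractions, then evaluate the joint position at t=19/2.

  seg 0: a=-1 b=4927/1882 c=0 d=-263/941
  seg 1: a=2 b=-1385/1882 c=-1578/941 d=2363/5646
  seg 2: a=-4 b=473/941 c=3933/1882 d=-4107/7528
  seg 3: a=1 b=4357/1882 c=-4455/3764 d=-843/7528
  seg 4: a=0 b=-3541/941 c=-1746/941 d=582/941
S(19/2) = -8537/3764

Δ: Δ0=3/2, Δ1=-2, Δ2=5/2, Δ3=-1/2, Δ4=-5
row 1: diag=10, rhs=-21; c'=3/10, d'=-21/10
row 2: denom=10−3·3/10=91/10; d'=(27−3·-21/10)/(91/10)=333/91
row 3: denom=8−2·20/91=688/91; d'=(-18−2·333/91)/(688/91)=-144/43
row 4: denom=6−2·91/344=941/172; d'=(-27−2·-144/43)/(941/172)=-3492/941
back: M4=-3492/941
back: M3=-144/43−91/344·-3492/941=-4455/1882
back: M2=333/91−20/91·-4455/1882=3933/941
back: M1=-21/10−3/10·3933/941=-3156/941
M: M0=0, M1=-3156/941, M2=3933/941, M3=-4455/1882, M4=-3492/941, M5=0
seg 0: a=-1, c=M0/2=0, d=(M1−M0)/(6·2)=-263/941, b=Δ0−h0·(2M0+M1)/6=4927/1882
seg 1: a=2, c=M1/2=-1578/941, d=(M2−M1)/(6·3)=2363/5646, b=Δ1−h1·(2M1+M2)/6=-1385/1882
seg 2: a=-4, c=M2/2=3933/1882, d=(M3−M2)/(6·2)=-4107/7528, b=Δ2−h2·(2M2+M3)/6=473/941
seg 3: a=1, c=M3/2=-4455/3764, d=(M4−M3)/(6·2)=-843/7528, b=Δ3−h3·(2M3+M4)/6=4357/1882
seg 4: a=0, c=M4/2=-1746/941, d=(M5−M4)/(6·1)=582/941, b=Δ4−h4·(2M4+M5)/6=-3541/941
t_q=19/2 → seg 4, τ=1/2; S=0+-3541/941·τ+-1746/941·τ²+582/941·τ³=-8537/3764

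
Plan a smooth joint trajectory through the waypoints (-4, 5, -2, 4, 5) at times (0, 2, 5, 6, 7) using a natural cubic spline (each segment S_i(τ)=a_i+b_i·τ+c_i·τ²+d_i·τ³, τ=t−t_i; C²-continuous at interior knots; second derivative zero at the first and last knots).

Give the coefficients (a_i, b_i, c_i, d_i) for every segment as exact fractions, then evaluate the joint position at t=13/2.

  seg 0: a=-4 b=2830/411 c=0 d=-1961/3288
  seg 1: a=5 b=-223/822 c=-1961/548 d=4753/4932
  seg 2: a=-2 b=7033/1644 c=698/137 d=-5545/1644
  seg 3: a=4 b=3575/822 c=-2753/548 d=2753/1644
S(13/2) = 22481/4384

Δ: Δ0=9/2, Δ1=-7/3, Δ2=6, Δ3=1
row 1: diag=10, rhs=-41; c'=3/10, d'=-41/10
row 2: denom=8−3·3/10=71/10; d'=(50−3·-41/10)/(71/10)=623/71
row 3: denom=4−1·10/71=274/71; d'=(-30−1·623/71)/(274/71)=-2753/274
back: M3=-2753/274
back: M2=623/71−10/71·-2753/274=1396/137
back: M1=-41/10−3/10·1396/137=-1961/274
M: M0=0, M1=-1961/274, M2=1396/137, M3=-2753/274, M4=0
seg 0: a=-4, c=M0/2=0, d=(M1−M0)/(6·2)=-1961/3288, b=Δ0−h0·(2M0+M1)/6=2830/411
seg 1: a=5, c=M1/2=-1961/548, d=(M2−M1)/(6·3)=4753/4932, b=Δ1−h1·(2M1+M2)/6=-223/822
seg 2: a=-2, c=M2/2=698/137, d=(M3−M2)/(6·1)=-5545/1644, b=Δ2−h2·(2M2+M3)/6=7033/1644
seg 3: a=4, c=M3/2=-2753/548, d=(M4−M3)/(6·1)=2753/1644, b=Δ3−h3·(2M3+M4)/6=3575/822
t_q=13/2 → seg 3, τ=1/2; S=4+3575/822·τ+-2753/548·τ²+2753/1644·τ³=22481/4384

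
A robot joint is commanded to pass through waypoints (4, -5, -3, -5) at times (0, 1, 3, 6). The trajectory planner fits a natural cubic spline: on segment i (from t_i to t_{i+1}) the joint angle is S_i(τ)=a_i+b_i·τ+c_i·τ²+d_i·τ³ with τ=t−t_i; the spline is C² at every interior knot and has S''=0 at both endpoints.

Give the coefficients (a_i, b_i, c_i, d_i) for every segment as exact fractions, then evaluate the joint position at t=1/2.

  seg 0: a=4 b=-911/84 c=0 d=155/84
  seg 1: a=-5 b=-223/42 c=155/28 d=-25/21
  seg 2: a=-3 b=107/42 c=-45/28 d=5/28
S(1/2) = -267/224

Δ: Δ0=-9, Δ1=1, Δ2=-2/3
row 1: diag=6, rhs=60; c'=1/3, d'=10
row 2: denom=10−2·1/3=28/3; d'=(-10−2·10)/(28/3)=-45/14
back: M2=-45/14
back: M1=10−1/3·-45/14=155/14
M: M0=0, M1=155/14, M2=-45/14, M3=0
seg 0: a=4, c=M0/2=0, d=(M1−M0)/(6·1)=155/84, b=Δ0−h0·(2M0+M1)/6=-911/84
seg 1: a=-5, c=M1/2=155/28, d=(M2−M1)/(6·2)=-25/21, b=Δ1−h1·(2M1+M2)/6=-223/42
seg 2: a=-3, c=M2/2=-45/28, d=(M3−M2)/(6·3)=5/28, b=Δ2−h2·(2M2+M3)/6=107/42
t_q=1/2 → seg 0, τ=1/2; S=4+-911/84·τ+0·τ²+155/84·τ³=-267/224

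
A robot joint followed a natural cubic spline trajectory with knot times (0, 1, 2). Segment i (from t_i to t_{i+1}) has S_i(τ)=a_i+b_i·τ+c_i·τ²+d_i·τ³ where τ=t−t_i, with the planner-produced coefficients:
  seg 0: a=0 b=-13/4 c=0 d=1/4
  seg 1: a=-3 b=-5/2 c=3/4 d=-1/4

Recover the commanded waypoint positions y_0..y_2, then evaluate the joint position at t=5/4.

y_0=0 y_1=-3 y_2=-5
S(5/4) = -917/256

y_0 = S_0(0) = a_0 = 0
y_1 = S_1(0) = a_1 = -3
y_2 = S_1(1) = -5
t_q=5/4 is in segment 1 (τ=1/4); S_1(τ)=-917/256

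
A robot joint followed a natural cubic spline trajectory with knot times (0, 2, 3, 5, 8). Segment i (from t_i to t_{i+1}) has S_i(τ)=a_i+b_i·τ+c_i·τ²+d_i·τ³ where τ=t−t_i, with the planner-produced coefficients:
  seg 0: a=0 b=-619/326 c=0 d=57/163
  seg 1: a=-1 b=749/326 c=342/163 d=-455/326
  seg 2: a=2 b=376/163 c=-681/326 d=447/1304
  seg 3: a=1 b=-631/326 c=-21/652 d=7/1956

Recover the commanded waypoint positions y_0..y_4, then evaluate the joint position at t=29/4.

y_0=0 y_1=-1 y_2=2 y_3=1 y_4=-5
S(29/4) = -145103/41728

y_0 = S_0(0) = a_0 = 0
y_1 = S_1(0) = a_1 = -1
y_2 = S_2(0) = a_2 = 2
y_3 = S_3(0) = a_3 = 1
y_4 = S_3(3) = -5
t_q=29/4 is in segment 3 (τ=9/4); S_3(τ)=-145103/41728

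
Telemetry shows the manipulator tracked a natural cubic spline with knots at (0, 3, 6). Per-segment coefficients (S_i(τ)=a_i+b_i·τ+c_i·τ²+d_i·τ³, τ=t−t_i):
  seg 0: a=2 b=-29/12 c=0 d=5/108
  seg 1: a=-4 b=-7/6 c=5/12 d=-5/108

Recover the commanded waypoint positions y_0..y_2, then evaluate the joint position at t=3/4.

y_0 = S_0(0) = a_0 = 2
y_1 = S_1(0) = a_1 = -4
y_2 = S_1(3) = -5
t_q=3/4 is in segment 0 (τ=3/4); S_0(τ)=53/256

y_0=2 y_1=-4 y_2=-5
S(3/4) = 53/256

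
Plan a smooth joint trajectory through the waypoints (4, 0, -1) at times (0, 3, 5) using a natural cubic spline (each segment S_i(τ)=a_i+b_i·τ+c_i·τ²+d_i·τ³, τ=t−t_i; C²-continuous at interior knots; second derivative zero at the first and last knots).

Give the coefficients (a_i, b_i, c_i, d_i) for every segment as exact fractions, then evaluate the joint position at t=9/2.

  seg 0: a=4 b=-19/12 c=0 d=1/36
  seg 1: a=0 b=-5/6 c=1/4 d=-1/24
S(9/2) = -53/64

Δ: Δ0=-4/3, Δ1=-1/2
row 1: diag=10, rhs=5; c'=1/5, d'=1/2
back: M1=1/2
M: M0=0, M1=1/2, M2=0
seg 0: a=4, c=M0/2=0, d=(M1−M0)/(6·3)=1/36, b=Δ0−h0·(2M0+M1)/6=-19/12
seg 1: a=0, c=M1/2=1/4, d=(M2−M1)/(6·2)=-1/24, b=Δ1−h1·(2M1+M2)/6=-5/6
t_q=9/2 → seg 1, τ=3/2; S=0+-5/6·τ+1/4·τ²+-1/24·τ³=-53/64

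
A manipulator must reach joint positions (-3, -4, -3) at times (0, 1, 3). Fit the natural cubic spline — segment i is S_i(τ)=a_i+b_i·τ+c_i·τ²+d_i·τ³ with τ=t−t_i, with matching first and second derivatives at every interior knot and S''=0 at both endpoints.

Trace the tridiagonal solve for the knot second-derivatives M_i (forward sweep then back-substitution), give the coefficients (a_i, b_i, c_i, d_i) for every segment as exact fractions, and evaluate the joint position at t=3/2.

Δ: Δ0=-1, Δ1=1/2
row 1: diag=6, rhs=9; c'=1/3, d'=3/2
back: M1=3/2
M: M0=0, M1=3/2, M2=0
seg 0: a=-3, c=M0/2=0, d=(M1−M0)/(6·1)=1/4, b=Δ0−h0·(2M0+M1)/6=-5/4
seg 1: a=-4, c=M1/2=3/4, d=(M2−M1)/(6·2)=-1/8, b=Δ1−h1·(2M1+M2)/6=-1/2
t_q=3/2 → seg 1, τ=1/2; S=-4+-1/2·τ+3/4·τ²+-1/8·τ³=-261/64

  seg 0: a=-3 b=-5/4 c=0 d=1/4
  seg 1: a=-4 b=-1/2 c=3/4 d=-1/8
S(3/2) = -261/64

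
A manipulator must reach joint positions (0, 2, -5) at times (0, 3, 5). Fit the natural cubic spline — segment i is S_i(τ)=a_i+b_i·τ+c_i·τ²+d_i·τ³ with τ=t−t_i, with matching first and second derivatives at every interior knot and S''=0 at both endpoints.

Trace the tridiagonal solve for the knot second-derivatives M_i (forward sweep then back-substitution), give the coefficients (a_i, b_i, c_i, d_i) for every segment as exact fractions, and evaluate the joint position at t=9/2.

Δ: Δ0=2/3, Δ1=-7/2
row 1: diag=10, rhs=-25; c'=1/5, d'=-5/2
back: M1=-5/2
M: M0=0, M1=-5/2, M2=0
seg 0: a=0, c=M0/2=0, d=(M1−M0)/(6·3)=-5/36, b=Δ0−h0·(2M0+M1)/6=23/12
seg 1: a=2, c=M1/2=-5/4, d=(M2−M1)/(6·2)=5/24, b=Δ1−h1·(2M1+M2)/6=-11/6
t_q=9/2 → seg 1, τ=3/2; S=2+-11/6·τ+-5/4·τ²+5/24·τ³=-183/64

  seg 0: a=0 b=23/12 c=0 d=-5/36
  seg 1: a=2 b=-11/6 c=-5/4 d=5/24
S(9/2) = -183/64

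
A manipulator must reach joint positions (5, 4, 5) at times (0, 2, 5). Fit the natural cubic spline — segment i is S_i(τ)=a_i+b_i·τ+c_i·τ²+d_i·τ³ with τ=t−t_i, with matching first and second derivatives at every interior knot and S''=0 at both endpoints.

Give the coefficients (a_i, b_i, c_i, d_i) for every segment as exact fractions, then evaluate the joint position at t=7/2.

Δ: Δ0=-1/2, Δ1=1/3
row 1: diag=10, rhs=5; c'=3/10, d'=1/2
back: M1=1/2
M: M0=0, M1=1/2, M2=0
seg 0: a=5, c=M0/2=0, d=(M1−M0)/(6·2)=1/24, b=Δ0−h0·(2M0+M1)/6=-2/3
seg 1: a=4, c=M1/2=1/4, d=(M2−M1)/(6·3)=-1/36, b=Δ1−h1·(2M1+M2)/6=-1/6
t_q=7/2 → seg 1, τ=3/2; S=4+-1/6·τ+1/4·τ²+-1/36·τ³=135/32

  seg 0: a=5 b=-2/3 c=0 d=1/24
  seg 1: a=4 b=-1/6 c=1/4 d=-1/36
S(7/2) = 135/32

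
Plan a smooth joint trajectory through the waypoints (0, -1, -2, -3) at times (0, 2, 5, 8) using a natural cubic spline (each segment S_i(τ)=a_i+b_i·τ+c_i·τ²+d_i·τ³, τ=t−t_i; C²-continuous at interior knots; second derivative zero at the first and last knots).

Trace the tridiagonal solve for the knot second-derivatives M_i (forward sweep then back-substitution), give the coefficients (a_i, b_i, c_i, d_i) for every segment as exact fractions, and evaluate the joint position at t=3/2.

Δ: Δ0=-1/2, Δ1=-1/3, Δ2=-1/3
row 1: diag=10, rhs=1; c'=3/10, d'=1/10
row 2: denom=12−3·3/10=111/10; d'=(0−3·1/10)/(111/10)=-1/37
back: M2=-1/37
back: M1=1/10−3/10·-1/37=4/37
M: M0=0, M1=4/37, M2=-1/37, M3=0
seg 0: a=0, c=M0/2=0, d=(M1−M0)/(6·2)=1/111, b=Δ0−h0·(2M0+M1)/6=-119/222
seg 1: a=-1, c=M1/2=2/37, d=(M2−M1)/(6·3)=-5/666, b=Δ1−h1·(2M1+M2)/6=-95/222
seg 2: a=-2, c=M2/2=-1/74, d=(M3−M2)/(6·3)=1/666, b=Δ2−h2·(2M2+M3)/6=-34/111
t_q=3/2 → seg 0, τ=3/2; S=0+-119/222·τ+0·τ²+1/111·τ³=-229/296

  seg 0: a=0 b=-119/222 c=0 d=1/111
  seg 1: a=-1 b=-95/222 c=2/37 d=-5/666
  seg 2: a=-2 b=-34/111 c=-1/74 d=1/666
S(3/2) = -229/296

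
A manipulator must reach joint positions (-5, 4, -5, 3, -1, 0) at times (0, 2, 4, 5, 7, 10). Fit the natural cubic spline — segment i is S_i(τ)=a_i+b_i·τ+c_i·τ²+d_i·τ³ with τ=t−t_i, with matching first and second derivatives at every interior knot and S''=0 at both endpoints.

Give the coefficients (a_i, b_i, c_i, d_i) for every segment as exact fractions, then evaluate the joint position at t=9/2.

  seg 0: a=-5 b=14861/1788 c=0 d=-6815/7152
  seg 1: a=4 b=-1396/447 c=-6815/1192 d=17983/7152
  seg 2: a=-5 b=7475/1788 c=1396/149 d=-9923/1788
  seg 3: a=3 b=5605/894 c=-4339/596 d=703/447
  seg 4: a=-1 b=-3557/894 c=1285/596 d=-1285/5364
S(9/2) = -6013/4768

Δ: Δ0=9/2, Δ1=-9/2, Δ2=8, Δ3=-2, Δ4=1/3
row 1: diag=8, rhs=-54; c'=1/4, d'=-27/4
row 2: denom=6−2·1/4=11/2; d'=(75−2·-27/4)/(11/2)=177/11
row 3: denom=6−1·2/11=64/11; d'=(-60−1·177/11)/(64/11)=-837/64
row 4: denom=10−2·11/32=149/16; d'=(14−2·-837/64)/(149/16)=1285/298
back: M4=1285/298
back: M3=-837/64−11/32·1285/298=-4339/298
back: M2=177/11−2/11·-4339/298=2792/149
back: M1=-27/4−1/4·2792/149=-6815/596
M: M0=0, M1=-6815/596, M2=2792/149, M3=-4339/298, M4=1285/298, M5=0
seg 0: a=-5, c=M0/2=0, d=(M1−M0)/(6·2)=-6815/7152, b=Δ0−h0·(2M0+M1)/6=14861/1788
seg 1: a=4, c=M1/2=-6815/1192, d=(M2−M1)/(6·2)=17983/7152, b=Δ1−h1·(2M1+M2)/6=-1396/447
seg 2: a=-5, c=M2/2=1396/149, d=(M3−M2)/(6·1)=-9923/1788, b=Δ2−h2·(2M2+M3)/6=7475/1788
seg 3: a=3, c=M3/2=-4339/596, d=(M4−M3)/(6·2)=703/447, b=Δ3−h3·(2M3+M4)/6=5605/894
seg 4: a=-1, c=M4/2=1285/596, d=(M5−M4)/(6·3)=-1285/5364, b=Δ4−h4·(2M4+M5)/6=-3557/894
t_q=9/2 → seg 2, τ=1/2; S=-5+7475/1788·τ+1396/149·τ²+-9923/1788·τ³=-6013/4768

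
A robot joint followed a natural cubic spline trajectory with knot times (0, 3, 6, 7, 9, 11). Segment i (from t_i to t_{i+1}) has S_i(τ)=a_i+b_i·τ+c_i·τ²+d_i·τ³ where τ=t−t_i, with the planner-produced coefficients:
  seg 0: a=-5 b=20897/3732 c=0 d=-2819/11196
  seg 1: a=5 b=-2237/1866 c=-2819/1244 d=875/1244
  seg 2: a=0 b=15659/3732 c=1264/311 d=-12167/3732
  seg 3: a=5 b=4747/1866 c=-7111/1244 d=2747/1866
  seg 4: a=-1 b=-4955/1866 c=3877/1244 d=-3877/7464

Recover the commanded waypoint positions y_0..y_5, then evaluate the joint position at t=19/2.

y_0=-5 y_1=5 y_2=0 y_3=5 y_4=-1 y_5=2
S(19/2) = -32115/19904

y_0 = S_0(0) = a_0 = -5
y_1 = S_1(0) = a_1 = 5
y_2 = S_2(0) = a_2 = 0
y_3 = S_3(0) = a_3 = 5
y_4 = S_4(0) = a_4 = -1
y_5 = S_4(2) = 2
t_q=19/2 is in segment 4 (τ=1/2); S_4(τ)=-32115/19904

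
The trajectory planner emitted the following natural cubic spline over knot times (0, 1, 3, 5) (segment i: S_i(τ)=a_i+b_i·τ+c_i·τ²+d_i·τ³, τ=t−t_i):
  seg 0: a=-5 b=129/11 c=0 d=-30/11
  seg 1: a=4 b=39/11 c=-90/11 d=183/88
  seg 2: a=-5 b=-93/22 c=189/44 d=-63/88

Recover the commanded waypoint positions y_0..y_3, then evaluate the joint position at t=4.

y_0 = S_0(0) = a_0 = -5
y_1 = S_1(0) = a_1 = 4
y_2 = S_2(0) = a_2 = -5
y_3 = S_2(2) = -2
t_q=4 is in segment 2 (τ=1); S_2(τ)=-497/88

y_0=-5 y_1=4 y_2=-5 y_3=-2
S(4) = -497/88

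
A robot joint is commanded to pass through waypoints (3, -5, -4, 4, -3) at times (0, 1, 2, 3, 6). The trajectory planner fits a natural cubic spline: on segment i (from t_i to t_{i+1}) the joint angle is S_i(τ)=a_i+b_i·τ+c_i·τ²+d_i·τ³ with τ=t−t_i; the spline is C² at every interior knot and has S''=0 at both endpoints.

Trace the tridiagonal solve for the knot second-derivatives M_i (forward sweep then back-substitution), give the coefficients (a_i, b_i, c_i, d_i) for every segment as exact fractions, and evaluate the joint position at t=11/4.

Δ: Δ0=-8, Δ1=1, Δ2=8, Δ3=-7/3
row 1: diag=4, rhs=54; c'=1/4, d'=27/2
row 2: denom=4−1·1/4=15/4; d'=(42−1·27/2)/(15/4)=38/5
row 3: denom=8−1·4/15=116/15; d'=(-62−1·38/5)/(116/15)=-9
back: M3=-9
back: M2=38/5−4/15·-9=10
back: M1=27/2−1/4·10=11
M: M0=0, M1=11, M2=10, M3=-9, M4=0
seg 0: a=3, c=M0/2=0, d=(M1−M0)/(6·1)=11/6, b=Δ0−h0·(2M0+M1)/6=-59/6
seg 1: a=-5, c=M1/2=11/2, d=(M2−M1)/(6·1)=-1/6, b=Δ1−h1·(2M1+M2)/6=-13/3
seg 2: a=-4, c=M2/2=5, d=(M3−M2)/(6·1)=-19/6, b=Δ2−h2·(2M2+M3)/6=37/6
seg 3: a=4, c=M3/2=-9/2, d=(M4−M3)/(6·3)=1/2, b=Δ3−h3·(2M3+M4)/6=20/3
t_q=11/4 → seg 2, τ=3/4; S=-4+37/6·τ+5·τ²+-19/6·τ³=269/128

  seg 0: a=3 b=-59/6 c=0 d=11/6
  seg 1: a=-5 b=-13/3 c=11/2 d=-1/6
  seg 2: a=-4 b=37/6 c=5 d=-19/6
  seg 3: a=4 b=20/3 c=-9/2 d=1/2
S(11/4) = 269/128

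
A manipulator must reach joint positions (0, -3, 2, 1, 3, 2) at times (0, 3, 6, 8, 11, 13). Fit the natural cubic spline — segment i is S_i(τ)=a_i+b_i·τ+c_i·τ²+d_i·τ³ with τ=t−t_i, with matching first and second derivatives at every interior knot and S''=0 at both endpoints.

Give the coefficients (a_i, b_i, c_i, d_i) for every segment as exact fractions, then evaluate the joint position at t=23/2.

  seg 0: a=0 b=-12419/6414 c=0 d=6005/57726
  seg 1: a=-3 b=2798/3207 c=6005/6414 d=-4307/19242
  seg 2: a=2 b=2863/6414 c=-3458/3207 d=3881/12828
  seg 3: a=1 b=-505/2138 c=4727/6414 d=-4195/28863
  seg 4: a=3 b=559/2138 c=-1221/2138 d=407/4276
S(23/2) = 102619/34208

Δ: Δ0=-1, Δ1=5/3, Δ2=-1/2, Δ3=2/3, Δ4=-1/2
row 1: diag=12, rhs=16; c'=1/4, d'=4/3
row 2: denom=10−3·1/4=37/4; d'=(-13−3·4/3)/(37/4)=-68/37
row 3: denom=10−2·8/37=354/37; d'=(7−2·-68/37)/(354/37)=395/354
row 4: denom=10−3·37/118=1069/118; d'=(-7−3·395/354)/(1069/118)=-1221/1069
back: M4=-1221/1069
back: M3=395/354−37/118·-1221/1069=4727/3207
back: M2=-68/37−8/37·4727/3207=-6916/3207
back: M1=4/3−1/4·-6916/3207=6005/3207
M: M0=0, M1=6005/3207, M2=-6916/3207, M3=4727/3207, M4=-1221/1069, M5=0
seg 0: a=0, c=M0/2=0, d=(M1−M0)/(6·3)=6005/57726, b=Δ0−h0·(2M0+M1)/6=-12419/6414
seg 1: a=-3, c=M1/2=6005/6414, d=(M2−M1)/(6·3)=-4307/19242, b=Δ1−h1·(2M1+M2)/6=2798/3207
seg 2: a=2, c=M2/2=-3458/3207, d=(M3−M2)/(6·2)=3881/12828, b=Δ2−h2·(2M2+M3)/6=2863/6414
seg 3: a=1, c=M3/2=4727/6414, d=(M4−M3)/(6·3)=-4195/28863, b=Δ3−h3·(2M3+M4)/6=-505/2138
seg 4: a=3, c=M4/2=-1221/2138, d=(M5−M4)/(6·2)=407/4276, b=Δ4−h4·(2M4+M5)/6=559/2138
t_q=23/2 → seg 4, τ=1/2; S=3+559/2138·τ+-1221/2138·τ²+407/4276·τ³=102619/34208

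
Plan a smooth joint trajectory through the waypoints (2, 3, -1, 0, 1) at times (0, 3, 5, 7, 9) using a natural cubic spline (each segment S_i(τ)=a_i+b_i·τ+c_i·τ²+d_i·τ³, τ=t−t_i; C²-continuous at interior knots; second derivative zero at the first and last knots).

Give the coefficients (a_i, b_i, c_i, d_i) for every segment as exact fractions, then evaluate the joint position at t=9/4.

Δ: Δ0=1/3, Δ1=-2, Δ2=1/2, Δ3=1/2
row 1: diag=10, rhs=-14; c'=1/5, d'=-7/5
row 2: denom=8−2·1/5=38/5; d'=(15−2·-7/5)/(38/5)=89/38
row 3: denom=8−2·5/19=142/19; d'=(0−2·89/38)/(142/19)=-89/142
back: M3=-89/142
back: M2=89/38−5/19·-89/142=178/71
back: M1=-7/5−1/5·178/71=-135/71
M: M0=0, M1=-135/71, M2=178/71, M3=-89/142, M4=0
seg 0: a=2, c=M0/2=0, d=(M1−M0)/(6·3)=-15/142, b=Δ0−h0·(2M0+M1)/6=547/426
seg 1: a=3, c=M1/2=-135/142, d=(M2−M1)/(6·2)=313/852, b=Δ1−h1·(2M1+M2)/6=-334/213
seg 2: a=-1, c=M2/2=89/71, d=(M3−M2)/(6·2)=-445/1704, b=Δ2−h2·(2M2+M3)/6=-205/213
seg 3: a=0, c=M3/2=-89/284, d=(M4−M3)/(6·2)=89/1704, b=Δ3−h3·(2M3+M4)/6=391/426
t_q=9/4 → seg 0, τ=9/4; S=2+547/426·τ+0·τ²+-15/142·τ³=33497/9088

  seg 0: a=2 b=547/426 c=0 d=-15/142
  seg 1: a=3 b=-334/213 c=-135/142 d=313/852
  seg 2: a=-1 b=-205/213 c=89/71 d=-445/1704
  seg 3: a=0 b=391/426 c=-89/284 d=89/1704
S(9/4) = 33497/9088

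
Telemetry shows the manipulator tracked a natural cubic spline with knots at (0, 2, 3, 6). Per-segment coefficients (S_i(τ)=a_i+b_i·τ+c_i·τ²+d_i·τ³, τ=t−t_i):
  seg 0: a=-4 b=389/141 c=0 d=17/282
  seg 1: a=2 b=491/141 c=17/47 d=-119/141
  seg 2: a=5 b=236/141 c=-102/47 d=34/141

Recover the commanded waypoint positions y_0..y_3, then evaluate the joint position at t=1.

y_0=-4 y_1=2 y_2=5 y_3=-3
S(1) = -111/94

y_0 = S_0(0) = a_0 = -4
y_1 = S_1(0) = a_1 = 2
y_2 = S_2(0) = a_2 = 5
y_3 = S_2(3) = -3
t_q=1 is in segment 0 (τ=1); S_0(τ)=-111/94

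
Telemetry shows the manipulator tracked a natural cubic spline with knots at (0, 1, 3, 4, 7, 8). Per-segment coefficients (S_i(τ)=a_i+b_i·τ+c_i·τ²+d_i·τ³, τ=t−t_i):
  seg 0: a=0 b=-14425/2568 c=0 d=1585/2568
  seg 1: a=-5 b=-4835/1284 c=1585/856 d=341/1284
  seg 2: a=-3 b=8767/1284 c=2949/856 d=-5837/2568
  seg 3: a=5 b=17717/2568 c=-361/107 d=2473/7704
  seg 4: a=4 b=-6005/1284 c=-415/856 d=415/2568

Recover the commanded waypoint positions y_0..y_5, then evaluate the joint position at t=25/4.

y_0 = S_0(0) = a_0 = 0
y_1 = S_1(0) = a_1 = -5
y_2 = S_2(0) = a_2 = -3
y_3 = S_3(0) = a_3 = 5
y_4 = S_4(0) = a_4 = 4
y_5 = S_4(1) = -1
t_q=25/4 is in segment 3 (τ=9/4); S_3(τ)=388937/54784

y_0=0 y_1=-5 y_2=-3 y_3=5 y_4=4 y_5=-1
S(25/4) = 388937/54784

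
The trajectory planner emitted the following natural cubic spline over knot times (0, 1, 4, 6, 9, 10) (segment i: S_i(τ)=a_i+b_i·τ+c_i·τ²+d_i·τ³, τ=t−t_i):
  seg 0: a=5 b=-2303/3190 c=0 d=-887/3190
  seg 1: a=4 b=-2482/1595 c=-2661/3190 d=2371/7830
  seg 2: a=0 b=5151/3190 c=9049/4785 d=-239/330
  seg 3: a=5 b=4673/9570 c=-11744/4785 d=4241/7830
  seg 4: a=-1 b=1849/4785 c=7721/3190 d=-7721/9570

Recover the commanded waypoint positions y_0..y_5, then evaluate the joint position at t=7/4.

y_0 = S_0(0) = a_0 = 5
y_1 = S_1(0) = a_1 = 4
y_2 = S_2(0) = a_2 = 0
y_3 = S_3(0) = a_3 = 5
y_4 = S_4(0) = a_4 = -1
y_5 = S_4(1) = 1
t_q=7/4 is in segment 1 (τ=3/4); S_1(τ)=508653/204160

y_0=5 y_1=4 y_2=0 y_3=5 y_4=-1 y_5=1
S(7/4) = 508653/204160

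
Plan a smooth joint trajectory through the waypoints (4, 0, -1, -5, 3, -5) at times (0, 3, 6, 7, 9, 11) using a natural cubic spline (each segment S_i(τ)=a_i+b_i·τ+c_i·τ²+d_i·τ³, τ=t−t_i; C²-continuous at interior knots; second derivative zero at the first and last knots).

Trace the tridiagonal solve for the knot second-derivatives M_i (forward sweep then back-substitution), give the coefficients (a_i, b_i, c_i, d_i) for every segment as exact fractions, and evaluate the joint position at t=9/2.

Δ: Δ0=-4/3, Δ1=-1/3, Δ2=-4, Δ3=4, Δ4=-4
row 1: diag=12, rhs=6; c'=1/4, d'=1/2
row 2: denom=8−3·1/4=29/4; d'=(-22−3·1/2)/(29/4)=-94/29
row 3: denom=6−1·4/29=170/29; d'=(48−1·-94/29)/(170/29)=743/85
row 4: denom=8−2·29/85=622/85; d'=(-48−2·743/85)/(622/85)=-2783/311
back: M4=-2783/311
back: M3=743/85−29/85·-2783/311=3668/311
back: M2=-94/29−4/29·3668/311=-1514/311
back: M1=1/2−1/4·-1514/311=534/311
M: M0=0, M1=534/311, M2=-1514/311, M3=3668/311, M4=-2783/311, M5=0
seg 0: a=4, c=M0/2=0, d=(M1−M0)/(6·3)=89/933, b=Δ0−h0·(2M0+M1)/6=-2045/933
seg 1: a=0, c=M1/2=267/311, d=(M2−M1)/(6·3)=-1024/2799, b=Δ1−h1·(2M1+M2)/6=358/933
seg 2: a=-1, c=M2/2=-757/311, d=(M3−M2)/(6·1)=2591/933, b=Δ2−h2·(2M2+M3)/6=-4052/933
seg 3: a=-5, c=M3/2=1834/311, d=(M4−M3)/(6·2)=-6451/3732, b=Δ3−h3·(2M3+M4)/6=-821/933
seg 4: a=3, c=M4/2=-2783/622, d=(M5−M4)/(6·2)=2783/3732, b=Δ4−h4·(2M4+M5)/6=1834/933
t_q=9/2 → seg 1, τ=3/2; S=0+358/933·τ+267/311·τ²+-1024/2799·τ³=1583/1244

  seg 0: a=4 b=-2045/933 c=0 d=89/933
  seg 1: a=0 b=358/933 c=267/311 d=-1024/2799
  seg 2: a=-1 b=-4052/933 c=-757/311 d=2591/933
  seg 3: a=-5 b=-821/933 c=1834/311 d=-6451/3732
  seg 4: a=3 b=1834/933 c=-2783/622 d=2783/3732
S(9/2) = 1583/1244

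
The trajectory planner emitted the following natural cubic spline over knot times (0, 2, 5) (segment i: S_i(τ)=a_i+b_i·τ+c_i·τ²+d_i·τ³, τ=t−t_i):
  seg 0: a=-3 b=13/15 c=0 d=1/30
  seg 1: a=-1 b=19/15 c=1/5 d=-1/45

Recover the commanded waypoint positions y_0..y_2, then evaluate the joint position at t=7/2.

y_0=-3 y_1=-1 y_2=4
S(7/2) = 51/40

y_0 = S_0(0) = a_0 = -3
y_1 = S_1(0) = a_1 = -1
y_2 = S_1(3) = 4
t_q=7/2 is in segment 1 (τ=3/2); S_1(τ)=51/40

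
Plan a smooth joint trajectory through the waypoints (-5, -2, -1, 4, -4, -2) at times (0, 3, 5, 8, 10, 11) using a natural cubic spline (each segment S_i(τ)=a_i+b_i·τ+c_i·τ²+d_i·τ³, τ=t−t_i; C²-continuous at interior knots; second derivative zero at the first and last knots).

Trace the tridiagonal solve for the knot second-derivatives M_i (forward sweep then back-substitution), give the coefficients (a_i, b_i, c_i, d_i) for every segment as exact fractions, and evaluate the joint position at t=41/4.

  seg 0: a=-5 b=6815/4836 c=0 d=-1979/43524
  seg 1: a=-2 b=439/2418 c=-1979/4836 d=2749/9672
  seg 2: a=-1 b=788/403 c=1567/1209 d=-5050/10881
  seg 3: a=4 b=-1128/403 c=-1161/403 d=919/806
  seg 4: a=-4 b=-258/403 c=1596/403 d=-532/403
S(41/4) = -25361/6448

Δ: Δ0=1, Δ1=1/2, Δ2=5/3, Δ3=-4, Δ4=2
row 1: diag=10, rhs=-3; c'=1/5, d'=-3/10
row 2: denom=10−2·1/5=48/5; d'=(7−2·-3/10)/(48/5)=19/24
row 3: denom=10−3·5/16=145/16; d'=(-34−3·19/24)/(145/16)=-582/145
row 4: denom=6−2·32/145=806/145; d'=(36−2·-582/145)/(806/145)=3192/403
back: M4=3192/403
back: M3=-582/145−32/145·3192/403=-2322/403
back: M2=19/24−5/16·-2322/403=3134/1209
back: M1=-3/10−1/5·3134/1209=-1979/2418
M: M0=0, M1=-1979/2418, M2=3134/1209, M3=-2322/403, M4=3192/403, M5=0
seg 0: a=-5, c=M0/2=0, d=(M1−M0)/(6·3)=-1979/43524, b=Δ0−h0·(2M0+M1)/6=6815/4836
seg 1: a=-2, c=M1/2=-1979/4836, d=(M2−M1)/(6·2)=2749/9672, b=Δ1−h1·(2M1+M2)/6=439/2418
seg 2: a=-1, c=M2/2=1567/1209, d=(M3−M2)/(6·3)=-5050/10881, b=Δ2−h2·(2M2+M3)/6=788/403
seg 3: a=4, c=M3/2=-1161/403, d=(M4−M3)/(6·2)=919/806, b=Δ3−h3·(2M3+M4)/6=-1128/403
seg 4: a=-4, c=M4/2=1596/403, d=(M5−M4)/(6·1)=-532/403, b=Δ4−h4·(2M4+M5)/6=-258/403
t_q=41/4 → seg 4, τ=1/4; S=-4+-258/403·τ+1596/403·τ²+-532/403·τ³=-25361/6448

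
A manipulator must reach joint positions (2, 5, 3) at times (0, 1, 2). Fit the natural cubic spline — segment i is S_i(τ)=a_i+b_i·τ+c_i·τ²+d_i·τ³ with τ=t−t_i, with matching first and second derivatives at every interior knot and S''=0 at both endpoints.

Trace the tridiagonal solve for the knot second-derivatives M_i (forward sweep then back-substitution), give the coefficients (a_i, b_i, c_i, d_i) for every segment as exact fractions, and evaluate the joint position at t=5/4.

Δ: Δ0=3, Δ1=-2
row 1: diag=4, rhs=-30; c'=1/4, d'=-15/2
back: M1=-15/2
M: M0=0, M1=-15/2, M2=0
seg 0: a=2, c=M0/2=0, d=(M1−M0)/(6·1)=-5/4, b=Δ0−h0·(2M0+M1)/6=17/4
seg 1: a=5, c=M1/2=-15/4, d=(M2−M1)/(6·1)=5/4, b=Δ1−h1·(2M1+M2)/6=1/2
t_q=5/4 → seg 1, τ=1/4; S=5+1/2·τ+-15/4·τ²+5/4·τ³=1257/256

  seg 0: a=2 b=17/4 c=0 d=-5/4
  seg 1: a=5 b=1/2 c=-15/4 d=5/4
S(5/4) = 1257/256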